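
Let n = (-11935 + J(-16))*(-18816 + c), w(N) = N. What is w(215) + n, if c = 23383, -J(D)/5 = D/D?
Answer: -54529765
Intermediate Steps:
J(D) = -5 (J(D) = -5*D/D = -5*1 = -5)
n = -54529980 (n = (-11935 - 5)*(-18816 + 23383) = -11940*4567 = -54529980)
w(215) + n = 215 - 54529980 = -54529765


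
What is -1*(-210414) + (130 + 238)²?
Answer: 345838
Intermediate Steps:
-1*(-210414) + (130 + 238)² = 210414 + 368² = 210414 + 135424 = 345838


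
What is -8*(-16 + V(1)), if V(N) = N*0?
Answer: 128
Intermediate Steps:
V(N) = 0
-8*(-16 + V(1)) = -8*(-16 + 0) = -8*(-16) = 128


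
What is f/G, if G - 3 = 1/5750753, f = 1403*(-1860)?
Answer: -750352500687/862613 ≈ -8.6986e+5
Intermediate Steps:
f = -2609580
G = 17252260/5750753 (G = 3 + 1/5750753 = 17252260/5750753 ≈ 3.0000)
f/G = -2609580/17252260/5750753 = -2609580*5750753/17252260 = -750352500687/862613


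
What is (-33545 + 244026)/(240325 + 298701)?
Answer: 210481/539026 ≈ 0.39048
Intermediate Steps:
(-33545 + 244026)/(240325 + 298701) = 210481/539026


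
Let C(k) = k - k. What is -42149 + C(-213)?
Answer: -42149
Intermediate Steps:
C(k) = 0
-42149 + C(-213) = -42149 + 0 = -42149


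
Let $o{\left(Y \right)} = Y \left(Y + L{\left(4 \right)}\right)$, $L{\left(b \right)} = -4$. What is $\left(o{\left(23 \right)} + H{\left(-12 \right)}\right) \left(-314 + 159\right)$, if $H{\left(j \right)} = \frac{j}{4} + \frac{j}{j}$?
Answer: $-67425$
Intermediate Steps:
$H{\left(j \right)} = 1 + \frac{j}{4}$ ($H{\left(j \right)} = j \frac{1}{4} + 1 = \frac{j}{4} + 1 = 1 + \frac{j}{4}$)
$o{\left(Y \right)} = Y \left(-4 + Y\right)$ ($o{\left(Y \right)} = Y \left(Y - 4\right) = Y \left(-4 + Y\right)$)
$\left(o{\left(23 \right)} + H{\left(-12 \right)}\right) \left(-314 + 159\right) = \left(23 \left(-4 + 23\right) + \left(1 + \frac{1}{4} \left(-12\right)\right)\right) \left(-314 + 159\right) = \left(23 \cdot 19 + \left(1 - 3\right)\right) \left(-155\right) = \left(437 - 2\right) \left(-155\right) = 435 \left(-155\right) = -67425$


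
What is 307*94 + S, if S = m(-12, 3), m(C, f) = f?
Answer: 28861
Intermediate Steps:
S = 3
307*94 + S = 307*94 + 3 = 28858 + 3 = 28861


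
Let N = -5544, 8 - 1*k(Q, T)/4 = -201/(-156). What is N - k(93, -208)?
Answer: -72421/13 ≈ -5570.8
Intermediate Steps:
k(Q, T) = 349/13 (k(Q, T) = 32 - (-804)/(-156) = 32 - (-804)*(-1)/156 = 32 - 4*67/52 = 32 - 67/13 = 349/13)
N - k(93, -208) = -5544 - 1*349/13 = -5544 - 349/13 = -72421/13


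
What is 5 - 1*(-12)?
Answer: 17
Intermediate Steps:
5 - 1*(-12) = 5 + 12 = 17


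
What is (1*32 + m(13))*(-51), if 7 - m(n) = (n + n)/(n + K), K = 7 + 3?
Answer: -44421/23 ≈ -1931.3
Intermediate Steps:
K = 10
m(n) = 7 - 2*n/(10 + n) (m(n) = 7 - (n + n)/(n + 10) = 7 - 2*n/(10 + n))
(1*32 + m(13))*(-51) = (1*32 + 5*(14 + 13)/(10 + 13))*(-51) = (32 + 5*27/23)*(-51) = (32 + 5*(1/23)*27)*(-51) = (32 + 135/23)*(-51) = (871/23)*(-51) = -44421/23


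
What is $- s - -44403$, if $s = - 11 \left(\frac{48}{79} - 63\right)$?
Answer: $\frac{3453618}{79} \approx 43717.0$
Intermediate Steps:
$s = \frac{54219}{79}$ ($s = - 11 \left(48 \cdot \frac{1}{79} - 63\right) = - 11 \left(\frac{48}{79} - 63\right) = \left(-11\right) \left(- \frac{4929}{79}\right) = \frac{54219}{79} \approx 686.32$)
$- s - -44403 = \left(-1\right) \frac{54219}{79} - -44403 = - \frac{54219}{79} + 44403 = \frac{3453618}{79}$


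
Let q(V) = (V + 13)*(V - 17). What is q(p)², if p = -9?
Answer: 10816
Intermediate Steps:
q(V) = (-17 + V)*(13 + V) (q(V) = (13 + V)*(-17 + V) = (-17 + V)*(13 + V))
q(p)² = (-221 + (-9)² - 4*(-9))² = (-221 + 81 + 36)² = (-104)² = 10816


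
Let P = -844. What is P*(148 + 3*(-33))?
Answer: -41356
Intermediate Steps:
P*(148 + 3*(-33)) = -844*(148 + 3*(-33)) = -844*(148 - 99) = -844*49 = -41356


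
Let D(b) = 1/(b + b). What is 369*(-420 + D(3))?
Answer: -309837/2 ≈ -1.5492e+5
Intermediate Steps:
D(b) = 1/(2*b)
369*(-420 + D(3)) = 369*(-420 + (½)/3) = 369*(-420 + (½)*(⅓)) = 369*(-420 + ⅙) = 369*(-2519/6) = -309837/2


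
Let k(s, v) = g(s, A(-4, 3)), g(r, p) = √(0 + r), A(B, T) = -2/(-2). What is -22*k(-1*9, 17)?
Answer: -66*I ≈ -66.0*I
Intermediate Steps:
A(B, T) = 1 (A(B, T) = -2*(-½) = 1)
g(r, p) = √r
k(s, v) = √s
-22*k(-1*9, 17) = -22*3*I = -66*I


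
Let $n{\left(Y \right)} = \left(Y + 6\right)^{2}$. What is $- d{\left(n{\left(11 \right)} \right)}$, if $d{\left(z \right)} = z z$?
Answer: $-83521$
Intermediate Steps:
$n{\left(Y \right)} = \left(6 + Y\right)^{2}$
$d{\left(z \right)} = z^{2}$
$- d{\left(n{\left(11 \right)} \right)} = - \left(\left(6 + 11\right)^{2}\right)^{2} = - \left(17^{2}\right)^{2} = - 289^{2} = \left(-1\right) 83521 = -83521$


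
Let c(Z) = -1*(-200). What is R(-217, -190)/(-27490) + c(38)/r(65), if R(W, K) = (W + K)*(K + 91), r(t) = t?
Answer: 575791/357370 ≈ 1.6112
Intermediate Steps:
R(W, K) = (91 + K)*(K + W) (R(W, K) = (K + W)*(91 + K) = (91 + K)*(K + W))
c(Z) = 200
R(-217, -190)/(-27490) + c(38)/r(65) = ((-190)² + 91*(-190) + 91*(-217) - 190*(-217))/(-27490) + 200/65 = (36100 - 17290 - 19747 + 41230)*(-1/27490) + 200*(1/65) = 40293*(-1/27490) + 40/13 = -40293/27490 + 40/13 = 575791/357370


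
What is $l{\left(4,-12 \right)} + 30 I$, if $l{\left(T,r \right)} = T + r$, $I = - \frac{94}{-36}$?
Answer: $\frac{211}{3} \approx 70.333$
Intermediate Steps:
$I = \frac{47}{18}$ ($I = \left(-94\right) \left(- \frac{1}{36}\right) = \frac{47}{18} \approx 2.6111$)
$l{\left(4,-12 \right)} + 30 I = \left(4 - 12\right) + 30 \cdot \frac{47}{18} = -8 + \frac{235}{3} = \frac{211}{3}$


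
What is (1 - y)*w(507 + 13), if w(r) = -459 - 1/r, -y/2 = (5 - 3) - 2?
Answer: -238681/520 ≈ -459.00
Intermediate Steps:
y = 0 (y = -2*((5 - 3) - 2) = -2*(2 - 2) = -2*0 = 0)
(1 - y)*w(507 + 13) = (1 - 1*0)*(-459 - 1/(507 + 13)) = (1 + 0)*(-459 - 1/520) = 1*(-459 - 1*1/520) = 1*(-459 - 1/520) = 1*(-238681/520) = -238681/520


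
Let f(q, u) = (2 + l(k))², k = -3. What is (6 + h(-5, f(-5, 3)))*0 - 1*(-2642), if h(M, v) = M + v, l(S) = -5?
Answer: 2642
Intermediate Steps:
f(q, u) = 9 (f(q, u) = (2 - 5)² = (-3)² = 9)
(6 + h(-5, f(-5, 3)))*0 - 1*(-2642) = (6 + (-5 + 9))*0 - 1*(-2642) = (6 + 4)*0 + 2642 = 10*0 + 2642 = 0 + 2642 = 2642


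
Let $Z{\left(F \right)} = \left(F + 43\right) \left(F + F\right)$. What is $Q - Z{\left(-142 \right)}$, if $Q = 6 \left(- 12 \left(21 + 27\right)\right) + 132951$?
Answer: $101379$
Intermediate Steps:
$Z{\left(F \right)} = 2 F \left(43 + F\right)$ ($Z{\left(F \right)} = \left(43 + F\right) 2 F = 2 F \left(43 + F\right)$)
$Q = 129495$ ($Q = 6 \left(\left(-12\right) 48\right) + 132951 = 6 \left(-576\right) + 132951 = -3456 + 132951 = 129495$)
$Q - Z{\left(-142 \right)} = 129495 - 2 \left(-142\right) \left(43 - 142\right) = 129495 - 2 \left(-142\right) \left(-99\right) = 129495 - 28116 = 101379$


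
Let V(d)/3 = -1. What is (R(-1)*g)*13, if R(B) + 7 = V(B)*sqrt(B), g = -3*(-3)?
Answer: -819 - 351*I ≈ -819.0 - 351.0*I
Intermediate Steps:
g = 9
V(d) = -3 (V(d) = 3*(-1) = -3)
R(B) = -7 - 3*sqrt(B)
(R(-1)*g)*13 = ((-7 - 3*I)*9)*13 = (-63 - 27*I)*13 = -819 - 351*I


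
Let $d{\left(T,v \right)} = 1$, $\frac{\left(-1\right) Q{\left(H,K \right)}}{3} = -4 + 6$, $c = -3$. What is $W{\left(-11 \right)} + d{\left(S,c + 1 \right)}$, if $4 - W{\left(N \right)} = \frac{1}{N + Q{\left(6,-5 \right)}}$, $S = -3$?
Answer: $\frac{86}{17} \approx 5.0588$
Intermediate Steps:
$Q{\left(H,K \right)} = -6$ ($Q{\left(H,K \right)} = - 3 \left(-4 + 6\right) = \left(-3\right) 2 = -6$)
$W{\left(N \right)} = 4 - \frac{1}{-6 + N}$ ($W{\left(N \right)} = 4 - \frac{1}{N - 6} = 4 - \frac{1}{-6 + N}$)
$W{\left(-11 \right)} + d{\left(S,c + 1 \right)} = \frac{-25 + 4 \left(-11\right)}{-6 - 11} + 1 = \frac{-25 - 44}{-17} + 1 = \left(- \frac{1}{17}\right) \left(-69\right) + 1 = \frac{69}{17} + 1 = \frac{86}{17}$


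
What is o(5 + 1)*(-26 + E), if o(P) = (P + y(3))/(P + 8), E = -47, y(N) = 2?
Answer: -292/7 ≈ -41.714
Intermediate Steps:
o(P) = (2 + P)/(8 + P) (o(P) = (P + 2)/(P + 8) = (2 + P)/(8 + P))
o(5 + 1)*(-26 + E) = ((2 + (5 + 1))/(8 + (5 + 1)))*(-26 - 47) = ((2 + 6)/(8 + 6))*(-73) = (8/14)*(-73) = ((1/14)*8)*(-73) = (4/7)*(-73) = -292/7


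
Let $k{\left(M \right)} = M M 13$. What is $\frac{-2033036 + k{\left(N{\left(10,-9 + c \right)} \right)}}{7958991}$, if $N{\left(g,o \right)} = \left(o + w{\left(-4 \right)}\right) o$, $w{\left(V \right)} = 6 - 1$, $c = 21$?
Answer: $- \frac{1492028}{7958991} \approx -0.18746$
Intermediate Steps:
$w{\left(V \right)} = 5$
$N{\left(g,o \right)} = o \left(5 + o\right)$ ($N{\left(g,o \right)} = \left(o + 5\right) o = \left(5 + o\right) o = o \left(5 + o\right)$)
$k{\left(M \right)} = 13 M^{2}$ ($k{\left(M \right)} = M^{2} \cdot 13 = 13 M^{2}$)
$\frac{-2033036 + k{\left(N{\left(10,-9 + c \right)} \right)}}{7958991} = \frac{-2033036 + 13 \left(\left(-9 + 21\right) \left(5 + \left(-9 + 21\right)\right)\right)^{2}}{7958991} = \left(-2033036 + 13 \left(12 \left(5 + 12\right)\right)^{2}\right) \frac{1}{7958991} = \left(-2033036 + 13 \left(12 \cdot 17\right)^{2}\right) \frac{1}{7958991} = \left(-2033036 + 13 \cdot 204^{2}\right) \frac{1}{7958991} = \left(-2033036 + 13 \cdot 41616\right) \frac{1}{7958991} = \left(-2033036 + 541008\right) \frac{1}{7958991} = \left(-1492028\right) \frac{1}{7958991} = - \frac{1492028}{7958991}$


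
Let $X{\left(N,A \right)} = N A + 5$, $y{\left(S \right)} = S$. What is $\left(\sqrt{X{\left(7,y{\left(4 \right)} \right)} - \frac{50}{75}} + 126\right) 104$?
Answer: $13104 + \frac{104 \sqrt{291}}{3} \approx 13695.0$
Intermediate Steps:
$X{\left(N,A \right)} = 5 + A N$ ($X{\left(N,A \right)} = A N + 5 = 5 + A N$)
$\left(\sqrt{X{\left(7,y{\left(4 \right)} \right)} - \frac{50}{75}} + 126\right) 104 = \left(\sqrt{\left(5 + 4 \cdot 7\right) - \frac{50}{75}} + 126\right) 104 = \left(\sqrt{\left(5 + 28\right) - \frac{2}{3}} + 126\right) 104 = \left(\sqrt{33 - \frac{2}{3}} + 126\right) 104 = \left(\sqrt{\frac{97}{3}} + 126\right) 104 = \left(\frac{\sqrt{291}}{3} + 126\right) 104 = \left(126 + \frac{\sqrt{291}}{3}\right) 104 = 13104 + \frac{104 \sqrt{291}}{3}$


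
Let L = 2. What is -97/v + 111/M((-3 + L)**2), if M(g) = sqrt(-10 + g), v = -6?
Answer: 97/6 - 37*I ≈ 16.167 - 37.0*I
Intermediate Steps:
-97/v + 111/M((-3 + L)**2) = -97/(-6) + 111/(sqrt(-10 + (-3 + 2)**2)) = -97*(-1/6) + 111/(sqrt(-10 + (-1)**2)) = 97/6 + 111/(sqrt(-10 + 1)) = 97/6 + 111/(sqrt(-9)) = 97/6 + 111/((3*I)) = 97/6 + 111*(-I/3) = 97/6 - 37*I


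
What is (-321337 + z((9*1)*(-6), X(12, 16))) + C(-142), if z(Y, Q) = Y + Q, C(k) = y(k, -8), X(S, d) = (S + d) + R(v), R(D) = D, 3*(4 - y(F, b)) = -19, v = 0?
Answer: -964058/3 ≈ -3.2135e+5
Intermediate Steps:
y(F, b) = 31/3 (y(F, b) = 4 - 1/3*(-19) = 4 + 19/3 = 31/3)
X(S, d) = S + d (X(S, d) = (S + d) + 0 = S + d)
C(k) = 31/3
z(Y, Q) = Q + Y
(-321337 + z((9*1)*(-6), X(12, 16))) + C(-142) = (-321337 + ((12 + 16) + (9*1)*(-6))) + 31/3 = (-321337 + (28 + 9*(-6))) + 31/3 = (-321337 + (28 - 54)) + 31/3 = (-321337 - 26) + 31/3 = -321363 + 31/3 = -964058/3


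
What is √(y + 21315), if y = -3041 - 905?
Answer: √17369 ≈ 131.79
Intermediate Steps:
y = -3946
√(y + 21315) = √(-3946 + 21315) = √17369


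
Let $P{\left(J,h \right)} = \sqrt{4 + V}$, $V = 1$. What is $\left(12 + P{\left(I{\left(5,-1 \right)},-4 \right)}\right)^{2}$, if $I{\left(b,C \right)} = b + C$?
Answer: $\left(12 + \sqrt{5}\right)^{2} \approx 202.67$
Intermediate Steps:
$I{\left(b,C \right)} = C + b$
$P{\left(J,h \right)} = \sqrt{5}$ ($P{\left(J,h \right)} = \sqrt{4 + 1} = \sqrt{5}$)
$\left(12 + P{\left(I{\left(5,-1 \right)},-4 \right)}\right)^{2} = \left(12 + \sqrt{5}\right)^{2}$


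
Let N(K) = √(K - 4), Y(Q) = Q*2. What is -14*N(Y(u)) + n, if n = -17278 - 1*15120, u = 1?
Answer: -32398 - 14*I*√2 ≈ -32398.0 - 19.799*I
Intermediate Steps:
Y(Q) = 2*Q
N(K) = √(-4 + K)
n = -32398 (n = -17278 - 15120 = -32398)
-14*N(Y(u)) + n = -14*√(-4 + 2*1) - 32398 = -14*√(-4 + 2) - 32398 = -14*I*√2 - 32398 = -32398 - 14*I*√2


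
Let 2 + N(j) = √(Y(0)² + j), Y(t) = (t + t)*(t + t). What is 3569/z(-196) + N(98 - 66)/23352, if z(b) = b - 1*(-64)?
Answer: -868162/32109 + √2/5838 ≈ -27.038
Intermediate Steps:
Y(t) = 4*t² (Y(t) = (2*t)*(2*t) = 4*t²)
N(j) = -2 + √j (N(j) = -2 + √((4*0²)² + j) = -2 + √((4*0)² + j) = -2 + √(0² + j) = -2 + √(0 + j) = -2 + √j)
z(b) = 64 + b (z(b) = b + 64 = 64 + b)
3569/z(-196) + N(98 - 66)/23352 = 3569/(64 - 196) + (-2 + √(98 - 66))/23352 = 3569/(-132) + (-2 + √32)*(1/23352) = 3569*(-1/132) + (-2 + 4*√2)*(1/23352) = -3569/132 + (-1/11676 + √2/5838) = -868162/32109 + √2/5838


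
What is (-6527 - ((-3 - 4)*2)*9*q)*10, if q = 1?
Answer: -64010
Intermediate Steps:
(-6527 - ((-3 - 4)*2)*9*q)*10 = (-6527 - ((-3 - 4)*2)*9)*10 = (-6527 - -7*2*9)*10 = (-6527 - (-14*9))*10 = (-6527 - (-126))*10 = (-6527 - 1*(-126))*10 = (-6527 + 126)*10 = -6401*10 = -64010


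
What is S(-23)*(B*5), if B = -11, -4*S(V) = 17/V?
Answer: -935/92 ≈ -10.163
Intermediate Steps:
S(V) = -17/(4*V)
S(-23)*(B*5) = (-17/4/(-23))*(-11*5) = -17/4*(-1/23)*(-55) = (17/92)*(-55) = -935/92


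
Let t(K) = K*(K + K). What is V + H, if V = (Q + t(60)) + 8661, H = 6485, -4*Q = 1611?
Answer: 87773/4 ≈ 21943.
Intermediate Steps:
t(K) = 2*K² (t(K) = K*(2*K) = 2*K²)
Q = -1611/4 (Q = -¼*1611 = -1611/4 ≈ -402.75)
V = 61833/4 (V = (-1611/4 + 2*60²) + 8661 = (-1611/4 + 2*3600) + 8661 = (-1611/4 + 7200) + 8661 = 27189/4 + 8661 = 61833/4 ≈ 15458.)
V + H = 61833/4 + 6485 = 87773/4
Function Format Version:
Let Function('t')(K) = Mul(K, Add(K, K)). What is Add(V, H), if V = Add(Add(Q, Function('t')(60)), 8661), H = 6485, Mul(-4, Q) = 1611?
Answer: Rational(87773, 4) ≈ 21943.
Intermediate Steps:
Function('t')(K) = Mul(2, Pow(K, 2)) (Function('t')(K) = Mul(K, Mul(2, K)) = Mul(2, Pow(K, 2)))
Q = Rational(-1611, 4) (Q = Mul(Rational(-1, 4), 1611) = Rational(-1611, 4) ≈ -402.75)
V = Rational(61833, 4) (V = Add(Add(Rational(-1611, 4), Mul(2, Pow(60, 2))), 8661) = Add(Add(Rational(-1611, 4), Mul(2, 3600)), 8661) = Add(Add(Rational(-1611, 4), 7200), 8661) = Add(Rational(27189, 4), 8661) = Rational(61833, 4) ≈ 15458.)
Add(V, H) = Add(Rational(61833, 4), 6485) = Rational(87773, 4)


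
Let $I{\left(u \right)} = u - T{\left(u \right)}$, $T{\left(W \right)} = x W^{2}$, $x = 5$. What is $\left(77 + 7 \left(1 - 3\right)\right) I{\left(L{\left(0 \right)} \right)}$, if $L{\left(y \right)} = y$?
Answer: $0$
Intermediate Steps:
$T{\left(W \right)} = 5 W^{2}$
$I{\left(u \right)} = u - 5 u^{2}$
$\left(77 + 7 \left(1 - 3\right)\right) I{\left(L{\left(0 \right)} \right)} = \left(77 + 7 \left(1 - 3\right)\right) 0 \left(1 - 0\right) = \left(77 + 7 \left(-2\right)\right) 0 \left(1 + 0\right) = \left(77 - 14\right) 0 \cdot 1 = 63 \cdot 0 = 0$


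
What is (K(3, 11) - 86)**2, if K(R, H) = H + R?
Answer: 5184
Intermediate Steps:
(K(3, 11) - 86)**2 = ((11 + 3) - 86)**2 = (14 - 86)**2 = (-72)**2 = 5184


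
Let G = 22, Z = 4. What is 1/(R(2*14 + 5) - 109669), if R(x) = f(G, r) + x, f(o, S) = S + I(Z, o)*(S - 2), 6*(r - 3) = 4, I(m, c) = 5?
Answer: -1/109624 ≈ -9.1221e-6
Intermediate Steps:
r = 11/3 (r = 3 + (⅙)*4 = 3 + ⅔ = 11/3 ≈ 3.6667)
f(o, S) = -10 + 6*S (f(o, S) = S + 5*(S - 2) = S + 5*(-2 + S) = S + (-10 + 5*S) = -10 + 6*S)
R(x) = 12 + x (R(x) = (-10 + 6*(11/3)) + x = (-10 + 22) + x = 12 + x)
1/(R(2*14 + 5) - 109669) = 1/((12 + (2*14 + 5)) - 109669) = 1/((12 + (28 + 5)) - 109669) = 1/((12 + 33) - 109669) = 1/(45 - 109669) = 1/(-109624) = -1/109624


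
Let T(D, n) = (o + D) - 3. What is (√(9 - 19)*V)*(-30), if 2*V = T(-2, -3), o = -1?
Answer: 90*I*√10 ≈ 284.6*I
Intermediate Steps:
T(D, n) = -4 + D (T(D, n) = (-1 + D) - 3 = -4 + D)
V = -3 (V = (-4 - 2)/2 = (½)*(-6) = -3)
(√(9 - 19)*V)*(-30) = (√(9 - 19)*(-3))*(-30) = (√(-10)*(-3))*(-30) = ((I*√10)*(-3))*(-30) = -3*I*√10*(-30) = 90*I*√10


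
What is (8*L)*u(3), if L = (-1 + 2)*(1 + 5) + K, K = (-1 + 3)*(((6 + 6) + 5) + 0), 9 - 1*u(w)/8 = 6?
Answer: 7680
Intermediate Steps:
u(w) = 24 (u(w) = 72 - 8*6 = 72 - 48 = 24)
K = 34 (K = 2*((12 + 5) + 0) = 2*(17 + 0) = 2*17 = 34)
L = 40 (L = (-1 + 2)*(1 + 5) + 34 = 1*6 + 34 = 6 + 34 = 40)
(8*L)*u(3) = (8*40)*24 = 320*24 = 7680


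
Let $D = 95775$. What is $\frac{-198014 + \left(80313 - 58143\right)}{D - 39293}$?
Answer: $- \frac{87922}{28241} \approx -3.1133$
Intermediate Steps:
$\frac{-198014 + \left(80313 - 58143\right)}{D - 39293} = \frac{-198014 + \left(80313 - 58143\right)}{95775 - 39293} = \frac{-198014 + 22170}{56482} = \left(-175844\right) \frac{1}{56482} = - \frac{87922}{28241}$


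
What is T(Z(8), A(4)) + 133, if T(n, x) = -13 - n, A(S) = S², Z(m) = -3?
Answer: 123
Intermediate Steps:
T(Z(8), A(4)) + 133 = (-13 - 1*(-3)) + 133 = (-13 + 3) + 133 = -10 + 133 = 123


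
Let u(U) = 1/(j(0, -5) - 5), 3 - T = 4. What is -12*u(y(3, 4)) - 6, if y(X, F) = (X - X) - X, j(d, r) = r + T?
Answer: -54/11 ≈ -4.9091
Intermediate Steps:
T = -1 (T = 3 - 1*4 = 3 - 4 = -1)
j(d, r) = -1 + r (j(d, r) = r - 1 = -1 + r)
y(X, F) = -X (y(X, F) = 0 - X = -X)
u(U) = -1/11 (u(U) = 1/((-1 - 5) - 5) = 1/(-6 - 5) = 1/(-11) = -1/11)
-12*u(y(3, 4)) - 6 = -12*(-1/11) - 6 = 12/11 - 6 = -54/11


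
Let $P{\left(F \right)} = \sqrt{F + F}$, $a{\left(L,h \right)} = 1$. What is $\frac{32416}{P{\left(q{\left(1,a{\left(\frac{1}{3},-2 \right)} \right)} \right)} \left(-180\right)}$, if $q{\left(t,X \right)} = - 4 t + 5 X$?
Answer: $- \frac{4052 \sqrt{2}}{45} \approx -127.34$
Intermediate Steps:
$P{\left(F \right)} = \sqrt{2} \sqrt{F}$ ($P{\left(F \right)} = \sqrt{2 F} = \sqrt{2} \sqrt{F}$)
$\frac{32416}{P{\left(q{\left(1,a{\left(\frac{1}{3},-2 \right)} \right)} \right)} \left(-180\right)} = \frac{32416}{\sqrt{2} \sqrt{\left(-4\right) 1 + 5 \cdot 1} \left(-180\right)} = \frac{32416}{\sqrt{2} \sqrt{-4 + 5} \left(-180\right)} = \frac{32416}{\sqrt{2} \sqrt{1} \left(-180\right)} = \frac{32416}{\sqrt{2} \cdot 1 \left(-180\right)} = \frac{32416}{\sqrt{2} \left(-180\right)} = \frac{32416}{\left(-180\right) \sqrt{2}} = 32416 \left(- \frac{\sqrt{2}}{360}\right) = - \frac{4052 \sqrt{2}}{45}$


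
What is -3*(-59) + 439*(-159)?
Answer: -69624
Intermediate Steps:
-3*(-59) + 439*(-159) = 177 - 69801 = -69624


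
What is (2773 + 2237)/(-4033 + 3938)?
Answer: -1002/19 ≈ -52.737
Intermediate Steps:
(2773 + 2237)/(-4033 + 3938) = 5010/(-95) = 5010*(-1/95) = -1002/19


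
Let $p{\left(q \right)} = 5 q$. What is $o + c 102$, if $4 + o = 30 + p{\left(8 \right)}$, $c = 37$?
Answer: $3840$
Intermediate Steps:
$o = 66$ ($o = -4 + \left(30 + 5 \cdot 8\right) = -4 + \left(30 + 40\right) = -4 + 70 = 66$)
$o + c 102 = 66 + 37 \cdot 102 = 66 + 3774 = 3840$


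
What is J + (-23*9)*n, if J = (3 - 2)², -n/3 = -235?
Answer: -145934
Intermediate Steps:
n = 705 (n = -3*(-235) = 705)
J = 1 (J = 1² = 1)
J + (-23*9)*n = 1 - 23*9*705 = 1 - 207*705 = 1 - 145935 = -145934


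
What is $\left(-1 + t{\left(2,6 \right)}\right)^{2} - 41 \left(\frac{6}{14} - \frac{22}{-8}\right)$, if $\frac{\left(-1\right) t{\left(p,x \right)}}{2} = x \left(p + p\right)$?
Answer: $\frac{63579}{28} \approx 2270.7$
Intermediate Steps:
$t{\left(p,x \right)} = - 4 p x$ ($t{\left(p,x \right)} = - 2 x \left(p + p\right) = - 2 x 2 p = - 2 \cdot 2 p x = - 4 p x$)
$\left(-1 + t{\left(2,6 \right)}\right)^{2} - 41 \left(\frac{6}{14} - \frac{22}{-8}\right) = \left(-1 - 8 \cdot 6\right)^{2} - 41 \left(\frac{6}{14} - \frac{22}{-8}\right) = \left(-1 - 48\right)^{2} - 41 \left(6 \cdot \frac{1}{14} - - \frac{11}{4}\right) = \left(-49\right)^{2} - 41 \left(\frac{3}{7} + \frac{11}{4}\right) = 2401 - \frac{3649}{28} = \frac{63579}{28}$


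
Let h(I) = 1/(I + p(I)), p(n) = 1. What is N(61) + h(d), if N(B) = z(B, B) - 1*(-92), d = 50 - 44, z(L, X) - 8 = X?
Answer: 1128/7 ≈ 161.14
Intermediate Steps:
z(L, X) = 8 + X
d = 6
N(B) = 100 + B (N(B) = (8 + B) - 1*(-92) = (8 + B) + 92 = 100 + B)
h(I) = 1/(1 + I) (h(I) = 1/(I + 1) = 1/(1 + I))
N(61) + h(d) = (100 + 61) + 1/(1 + 6) = 161 + 1/7 = 1128/7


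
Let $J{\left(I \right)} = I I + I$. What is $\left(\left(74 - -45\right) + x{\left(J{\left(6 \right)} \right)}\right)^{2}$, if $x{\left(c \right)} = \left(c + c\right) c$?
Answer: $13300609$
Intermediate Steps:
$J{\left(I \right)} = I + I^{2}$ ($J{\left(I \right)} = I^{2} + I = I + I^{2}$)
$x{\left(c \right)} = 2 c^{2}$ ($x{\left(c \right)} = 2 c c = 2 c^{2}$)
$\left(\left(74 - -45\right) + x{\left(J{\left(6 \right)} \right)}\right)^{2} = \left(\left(74 - -45\right) + 2 \left(6 \left(1 + 6\right)\right)^{2}\right)^{2} = \left(\left(74 + 45\right) + 2 \left(6 \cdot 7\right)^{2}\right)^{2} = \left(119 + 2 \cdot 42^{2}\right)^{2} = \left(119 + 2 \cdot 1764\right)^{2} = \left(119 + 3528\right)^{2} = 3647^{2} = 13300609$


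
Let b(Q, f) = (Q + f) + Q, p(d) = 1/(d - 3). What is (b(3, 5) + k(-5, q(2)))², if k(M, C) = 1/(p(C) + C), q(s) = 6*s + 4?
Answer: 5345344/43681 ≈ 122.37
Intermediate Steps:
p(d) = 1/(-3 + d)
q(s) = 4 + 6*s
k(M, C) = 1/(C + 1/(-3 + C)) (k(M, C) = 1/(1/(-3 + C) + C) = 1/(C + 1/(-3 + C)))
b(Q, f) = f + 2*Q
(b(3, 5) + k(-5, q(2)))² = ((5 + 2*3) + (-3 + (4 + 6*2))/(1 + (4 + 6*2)*(-3 + (4 + 6*2))))² = ((5 + 6) + (-3 + (4 + 12))/(1 + (4 + 12)*(-3 + (4 + 12))))² = (11 + (-3 + 16)/(1 + 16*(-3 + 16)))² = (11 + 13/(1 + 16*13))² = (11 + 13/(1 + 208))² = (11 + 13/209)² = (2312/209)² = 5345344/43681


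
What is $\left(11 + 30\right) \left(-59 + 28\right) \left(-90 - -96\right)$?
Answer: $-7626$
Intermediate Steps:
$\left(11 + 30\right) \left(-59 + 28\right) \left(-90 - -96\right) = 41 \left(-31\right) \left(-90 + 96\right) = \left(-1271\right) 6 = -7626$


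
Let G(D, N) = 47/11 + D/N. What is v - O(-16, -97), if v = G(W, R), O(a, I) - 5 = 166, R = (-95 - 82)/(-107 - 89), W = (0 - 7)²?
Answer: -218974/1947 ≈ -112.47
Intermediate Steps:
W = 49 (W = (-7)² = 49)
R = 177/196 (R = -177/(-196) = -177*(-1/196) = 177/196 ≈ 0.90306)
G(D, N) = 47/11 + D/N (G(D, N) = 47*(1/11) + D/N = 47/11 + D/N)
O(a, I) = 171 (O(a, I) = 5 + 166 = 171)
v = 113963/1947 (v = 47/11 + 49/(177/196) = 47/11 + 49*(196/177) = 47/11 + 9604/177 = 113963/1947 ≈ 58.533)
v - O(-16, -97) = 113963/1947 - 1*171 = 113963/1947 - 171 = -218974/1947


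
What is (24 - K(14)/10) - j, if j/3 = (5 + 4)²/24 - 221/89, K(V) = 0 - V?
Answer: 80899/3560 ≈ 22.724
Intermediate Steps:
K(V) = -V
j = 1905/712 (j = 3*((5 + 4)²/24 - 221/89) = 3*(9²*(1/24) - 221*1/89) = 3*(81*(1/24) - 221/89) = 3*(27/8 - 221/89) = 3*(635/712) = 1905/712 ≈ 2.6756)
(24 - K(14)/10) - j = (24 - (-1*14)/10) - 1*1905/712 = (24 - (-14)/10) - 1905/712 = (24 - 1*(-7/5)) - 1905/712 = (24 + 7/5) - 1905/712 = 127/5 - 1905/712 = 80899/3560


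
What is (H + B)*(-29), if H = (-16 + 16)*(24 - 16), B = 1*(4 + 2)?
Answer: -174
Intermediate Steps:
B = 6 (B = 1*6 = 6)
H = 0 (H = 0*8 = 0)
(H + B)*(-29) = (0 + 6)*(-29) = 6*(-29) = -174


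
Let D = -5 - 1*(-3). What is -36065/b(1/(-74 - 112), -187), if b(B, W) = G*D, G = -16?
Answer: -36065/32 ≈ -1127.0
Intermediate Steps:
D = -2 (D = -5 + 3 = -2)
b(B, W) = 32 (b(B, W) = -16*(-2) = 32)
-36065/b(1/(-74 - 112), -187) = -36065/32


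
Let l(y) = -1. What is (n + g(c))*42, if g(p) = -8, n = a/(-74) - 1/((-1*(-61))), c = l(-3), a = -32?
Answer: -718914/2257 ≈ -318.53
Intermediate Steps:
c = -1
n = 939/2257 (n = -32/(-74) - 1/((-1*(-61))) = -32*(-1/74) - 1/61 = 16/37 - 1*1/61 = 16/37 - 1/61 = 939/2257 ≈ 0.41604)
(n + g(c))*42 = (939/2257 - 8)*42 = -17117/2257*42 = -718914/2257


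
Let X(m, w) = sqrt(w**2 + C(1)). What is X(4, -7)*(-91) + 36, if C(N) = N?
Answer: 36 - 455*sqrt(2) ≈ -607.47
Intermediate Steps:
X(m, w) = sqrt(1 + w**2) (X(m, w) = sqrt(w**2 + 1) = sqrt(1 + w**2))
X(4, -7)*(-91) + 36 = sqrt(1 + (-7)**2)*(-91) + 36 = sqrt(1 + 49)*(-91) + 36 = sqrt(50)*(-91) + 36 = (5*sqrt(2))*(-91) + 36 = -455*sqrt(2) + 36 = 36 - 455*sqrt(2)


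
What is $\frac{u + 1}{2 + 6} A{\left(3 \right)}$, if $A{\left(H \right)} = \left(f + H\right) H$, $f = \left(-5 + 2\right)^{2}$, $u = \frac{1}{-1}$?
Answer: $0$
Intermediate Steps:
$u = -1$
$f = 9$ ($f = \left(-3\right)^{2} = 9$)
$A{\left(H \right)} = H \left(9 + H\right)$ ($A{\left(H \right)} = \left(9 + H\right) H = H \left(9 + H\right)$)
$\frac{u + 1}{2 + 6} A{\left(3 \right)} = \frac{-1 + 1}{2 + 6} \cdot 3 \left(9 + 3\right) = \frac{0}{8} \cdot 3 \cdot 12 = 0 \cdot \frac{1}{8} \cdot 36 = 0 \cdot 36 = 0$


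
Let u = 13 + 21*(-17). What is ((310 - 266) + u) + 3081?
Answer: 2781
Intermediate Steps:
u = -344 (u = 13 - 357 = -344)
((310 - 266) + u) + 3081 = ((310 - 266) - 344) + 3081 = (44 - 344) + 3081 = -300 + 3081 = 2781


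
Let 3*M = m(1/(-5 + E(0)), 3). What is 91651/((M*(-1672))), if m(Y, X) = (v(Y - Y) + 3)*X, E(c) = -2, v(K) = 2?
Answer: -91651/8360 ≈ -10.963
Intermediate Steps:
m(Y, X) = 5*X (m(Y, X) = (2 + 3)*X = 5*X)
M = 5 (M = (5*3)/3 = (⅓)*15 = 5)
91651/((M*(-1672))) = 91651/((5*(-1672))) = 91651/(-8360) = 91651*(-1/8360) = -91651/8360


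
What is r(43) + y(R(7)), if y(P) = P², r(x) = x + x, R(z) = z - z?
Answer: 86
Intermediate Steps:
R(z) = 0
r(x) = 2*x
r(43) + y(R(7)) = 2*43 + 0² = 86 + 0 = 86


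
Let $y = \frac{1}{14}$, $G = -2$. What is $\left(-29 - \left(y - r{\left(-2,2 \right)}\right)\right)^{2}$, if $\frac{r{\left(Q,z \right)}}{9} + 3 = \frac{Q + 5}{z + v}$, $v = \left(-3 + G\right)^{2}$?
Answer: $\frac{594441}{196} \approx 3032.9$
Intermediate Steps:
$y = \frac{1}{14} \approx 0.071429$
$v = 25$ ($v = \left(-3 - 2\right)^{2} = \left(-5\right)^{2} = 25$)
$r{\left(Q,z \right)} = -27 + \frac{9 \left(5 + Q\right)}{25 + z}$ ($r{\left(Q,z \right)} = -27 + 9 \frac{Q + 5}{z + 25} = -27 + 9 \frac{5 + Q}{25 + z} = -27 + \frac{9 \left(5 + Q\right)}{25 + z}$)
$\left(-29 - \left(y - r{\left(-2,2 \right)}\right)\right)^{2} = \left(-29 + \left(\frac{9 \left(-70 - 2 - 6\right)}{25 + 2} - \frac{1}{14}\right)\right)^{2} = \left(-29 + \left(\frac{9 \left(-70 - 2 - 6\right)}{27} - \frac{1}{14}\right)\right)^{2} = \left(-29 + \left(9 \cdot \frac{1}{27} \left(-78\right) - \frac{1}{14}\right)\right)^{2} = \left(-29 - \frac{365}{14}\right)^{2} = \left(- \frac{771}{14}\right)^{2} = \frac{594441}{196}$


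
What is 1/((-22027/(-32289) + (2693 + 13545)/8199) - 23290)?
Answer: -88245837/2055010574345 ≈ -4.2942e-5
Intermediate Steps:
1/((-22027/(-32289) + (2693 + 13545)/8199) - 23290) = 1/((-22027*(-1/32289) + 16238*(1/8199)) - 23290) = 1/((22027/32289 + 16238/8199) - 23290) = 1/(234969385/88245837 - 23290) = 1/(-2055010574345/88245837) = -88245837/2055010574345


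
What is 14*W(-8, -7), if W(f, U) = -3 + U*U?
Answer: 644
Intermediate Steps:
W(f, U) = -3 + U²
14*W(-8, -7) = 14*(-3 + (-7)²) = 14*(-3 + 49) = 14*46 = 644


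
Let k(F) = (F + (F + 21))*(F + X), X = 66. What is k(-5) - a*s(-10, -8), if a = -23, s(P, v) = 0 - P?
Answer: 901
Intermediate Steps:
s(P, v) = -P
k(F) = (21 + 2*F)*(66 + F) (k(F) = (F + (F + 21))*(F + 66) = (F + (21 + F))*(66 + F) = (21 + 2*F)*(66 + F))
k(-5) - a*s(-10, -8) = (1386 + 2*(-5)² + 153*(-5)) - (-23)*(-1*(-10)) = (1386 + 2*25 - 765) - (-23)*10 = (1386 + 50 - 765) - 1*(-230) = 671 + 230 = 901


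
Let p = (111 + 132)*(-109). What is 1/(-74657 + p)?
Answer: -1/101144 ≈ -9.8869e-6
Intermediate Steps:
p = -26487 (p = 243*(-109) = -26487)
1/(-74657 + p) = 1/(-74657 - 26487) = 1/(-101144) = -1/101144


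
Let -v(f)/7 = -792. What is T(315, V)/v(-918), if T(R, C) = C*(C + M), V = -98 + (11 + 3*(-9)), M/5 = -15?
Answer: 171/44 ≈ 3.8864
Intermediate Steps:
v(f) = 5544 (v(f) = -7*(-792) = 5544)
M = -75 (M = 5*(-15) = -75)
V = -114 (V = -98 + (11 - 27) = -98 - 16 = -114)
T(R, C) = C*(-75 + C) (T(R, C) = C*(C - 75) = C*(-75 + C))
T(315, V)/v(-918) = -114*(-75 - 114)/5544 = -114*(-189)*(1/5544) = 21546*(1/5544) = 171/44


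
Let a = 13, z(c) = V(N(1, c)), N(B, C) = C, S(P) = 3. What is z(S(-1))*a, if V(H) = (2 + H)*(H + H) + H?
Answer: 429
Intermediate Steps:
V(H) = H + 2*H*(2 + H) (V(H) = (2 + H)*(2*H) + H = 2*H*(2 + H) + H = H + 2*H*(2 + H))
z(c) = c*(5 + 2*c)
z(S(-1))*a = (3*(5 + 2*3))*13 = (3*(5 + 6))*13 = (3*11)*13 = 33*13 = 429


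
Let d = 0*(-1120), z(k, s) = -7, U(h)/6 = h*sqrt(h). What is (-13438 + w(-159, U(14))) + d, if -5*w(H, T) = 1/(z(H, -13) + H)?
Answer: -11153539/830 ≈ -13438.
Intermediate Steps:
U(h) = 6*h**(3/2) (U(h) = 6*(h*sqrt(h)) = 6*h**(3/2))
d = 0
w(H, T) = -1/(5*(-7 + H))
(-13438 + w(-159, U(14))) + d = (-13438 - 1/(-35 + 5*(-159))) + 0 = (-13438 - 1/(-35 - 795)) + 0 = (-13438 - 1/(-830)) + 0 = (-13438 - 1*(-1/830)) + 0 = (-13438 + 1/830) + 0 = -11153539/830 + 0 = -11153539/830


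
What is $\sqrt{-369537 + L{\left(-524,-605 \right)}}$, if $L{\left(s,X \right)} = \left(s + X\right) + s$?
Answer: $i \sqrt{371190} \approx 609.25 i$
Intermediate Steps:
$L{\left(s,X \right)} = X + 2 s$ ($L{\left(s,X \right)} = \left(X + s\right) + s = X + 2 s$)
$\sqrt{-369537 + L{\left(-524,-605 \right)}} = \sqrt{-369537 + \left(-605 + 2 \left(-524\right)\right)} = \sqrt{-369537 - 1653} = \sqrt{-371190} = i \sqrt{371190}$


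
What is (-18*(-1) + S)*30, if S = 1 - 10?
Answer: 270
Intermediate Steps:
S = -9
(-18*(-1) + S)*30 = (-18*(-1) - 9)*30 = (18 - 9)*30 = 9*30 = 270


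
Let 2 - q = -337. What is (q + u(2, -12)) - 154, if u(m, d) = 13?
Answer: 198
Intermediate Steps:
q = 339 (q = 2 - 1*(-337) = 2 + 337 = 339)
(q + u(2, -12)) - 154 = (339 + 13) - 154 = 352 - 154 = 198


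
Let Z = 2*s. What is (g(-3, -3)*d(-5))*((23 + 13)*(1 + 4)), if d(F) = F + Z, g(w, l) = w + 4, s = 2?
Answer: -180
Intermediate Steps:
Z = 4 (Z = 2*2 = 4)
g(w, l) = 4 + w
d(F) = 4 + F (d(F) = F + 4 = 4 + F)
(g(-3, -3)*d(-5))*((23 + 13)*(1 + 4)) = ((4 - 3)*(4 - 5))*((23 + 13)*(1 + 4)) = (1*(-1))*(36*5) = -1*180 = -180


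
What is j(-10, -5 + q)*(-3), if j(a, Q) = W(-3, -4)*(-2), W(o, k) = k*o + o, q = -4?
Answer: 54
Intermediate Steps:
W(o, k) = o + k*o
j(a, Q) = -18 (j(a, Q) = -3*(1 - 4)*(-2) = -3*(-3)*(-2) = 9*(-2) = -18)
j(-10, -5 + q)*(-3) = -18*(-3) = 54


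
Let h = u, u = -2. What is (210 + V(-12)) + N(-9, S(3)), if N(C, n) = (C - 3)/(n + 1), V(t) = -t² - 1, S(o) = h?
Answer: 77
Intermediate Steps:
h = -2
S(o) = -2
V(t) = -1 - t²
N(C, n) = (-3 + C)/(1 + n)
(210 + V(-12)) + N(-9, S(3)) = (210 + (-1 - 1*(-12)²)) + (-3 - 9)/(1 - 2) = (210 + (-1 - 1*144)) - 12/(-1) = (210 + (-1 - 144)) - 1*(-12) = (210 - 145) + 12 = 65 + 12 = 77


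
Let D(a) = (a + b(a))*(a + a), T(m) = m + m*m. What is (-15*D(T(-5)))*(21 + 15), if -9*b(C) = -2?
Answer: -436800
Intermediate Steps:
b(C) = 2/9 (b(C) = -⅑*(-2) = 2/9)
T(m) = m + m²
D(a) = 2*a*(2/9 + a) (D(a) = (a + 2/9)*(a + a) = (2/9 + a)*(2*a) = 2*a*(2/9 + a))
(-15*D(T(-5)))*(21 + 15) = (-10*(-5*(1 - 5))*(2 + 9*(-5*(1 - 5)))/3)*(21 + 15) = -10*(-5*(-4))*(2 + 9*(-5*(-4)))/3*36 = -10*20*(2 + 9*20)/3*36 = -10*20*(2 + 180)/3*36 = -10*20*182/3*36 = -15*7280/9*36 = -36400/3*36 = -436800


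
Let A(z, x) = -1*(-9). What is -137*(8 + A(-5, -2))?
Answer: -2329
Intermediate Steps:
A(z, x) = 9
-137*(8 + A(-5, -2)) = -137*(8 + 9) = -137*17 = -2329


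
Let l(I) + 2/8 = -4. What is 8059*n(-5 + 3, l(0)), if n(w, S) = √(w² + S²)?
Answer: 8059*√353/4 ≈ 37854.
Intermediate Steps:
l(I) = -17/4 (l(I) = -¼ - 4 = -17/4)
n(w, S) = √(S² + w²)
8059*n(-5 + 3, l(0)) = 8059*√((-17/4)² + (-5 + 3)²) = 8059*√(289/16 + (-2)²) = 8059*√(289/16 + 4) = 8059*√(353/16) = 8059*(√353/4) = 8059*√353/4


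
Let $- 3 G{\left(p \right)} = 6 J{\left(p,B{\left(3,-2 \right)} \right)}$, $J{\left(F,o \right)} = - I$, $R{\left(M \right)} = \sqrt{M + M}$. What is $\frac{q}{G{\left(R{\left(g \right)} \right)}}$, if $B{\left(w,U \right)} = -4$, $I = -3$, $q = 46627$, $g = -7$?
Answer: $- \frac{46627}{6} \approx -7771.2$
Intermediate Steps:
$R{\left(M \right)} = \sqrt{2} \sqrt{M}$ ($R{\left(M \right)} = \sqrt{2 M} = \sqrt{2} \sqrt{M}$)
$J{\left(F,o \right)} = 3$ ($J{\left(F,o \right)} = \left(-1\right) \left(-3\right) = 3$)
$G{\left(p \right)} = -6$ ($G{\left(p \right)} = - \frac{6 \cdot 3}{3} = \left(- \frac{1}{3}\right) 18 = -6$)
$\frac{q}{G{\left(R{\left(g \right)} \right)}} = \frac{46627}{-6} = 46627 \left(- \frac{1}{6}\right) = - \frac{46627}{6}$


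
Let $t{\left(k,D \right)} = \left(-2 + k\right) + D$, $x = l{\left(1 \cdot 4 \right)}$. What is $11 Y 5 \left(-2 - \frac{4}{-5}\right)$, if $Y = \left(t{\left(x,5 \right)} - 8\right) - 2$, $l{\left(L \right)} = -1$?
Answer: $528$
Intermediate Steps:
$x = -1$
$t{\left(k,D \right)} = -2 + D + k$
$Y = -8$ ($Y = \left(\left(-2 + 5 - 1\right) - 8\right) - 2 = \left(2 - 8\right) - 2 = -6 - 2 = -8$)
$11 Y 5 \left(-2 - \frac{4}{-5}\right) = 11 \left(-8\right) 5 \left(-2 - \frac{4}{-5}\right) = - 88 \cdot 5 \left(-2 - - \frac{4}{5}\right) = - 88 \cdot 5 \left(-2 + \frac{4}{5}\right) = - 88 \cdot 5 \left(- \frac{6}{5}\right) = \left(-88\right) \left(-6\right) = 528$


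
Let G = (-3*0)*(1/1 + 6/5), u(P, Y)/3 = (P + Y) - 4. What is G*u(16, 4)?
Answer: 0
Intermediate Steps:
u(P, Y) = -12 + 3*P + 3*Y (u(P, Y) = 3*((P + Y) - 4) = 3*(-4 + P + Y) = -12 + 3*P + 3*Y)
G = 0 (G = 0*(1*1 + 6*(⅕)) = 0*(1 + 6/5) = 0*(11/5) = 0)
G*u(16, 4) = 0*(-12 + 3*16 + 3*4) = 0*(-12 + 48 + 12) = 0*48 = 0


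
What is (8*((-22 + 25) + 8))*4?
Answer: 352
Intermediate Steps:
(8*((-22 + 25) + 8))*4 = (8*(3 + 8))*4 = (8*11)*4 = 88*4 = 352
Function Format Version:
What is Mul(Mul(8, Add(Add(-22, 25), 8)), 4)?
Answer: 352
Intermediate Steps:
Mul(Mul(8, Add(Add(-22, 25), 8)), 4) = Mul(Mul(8, Add(3, 8)), 4) = Mul(Mul(8, 11), 4) = Mul(88, 4) = 352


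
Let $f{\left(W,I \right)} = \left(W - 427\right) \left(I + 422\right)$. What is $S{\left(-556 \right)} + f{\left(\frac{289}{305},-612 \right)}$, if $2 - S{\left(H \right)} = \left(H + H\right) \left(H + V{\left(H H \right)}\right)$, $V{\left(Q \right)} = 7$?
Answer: $- \frac{32301698}{61} \approx -5.2954 \cdot 10^{5}$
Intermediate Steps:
$S{\left(H \right)} = 2 - 2 H \left(7 + H\right)$ ($S{\left(H \right)} = 2 - \left(H + H\right) \left(H + 7\right) = 2 - 2 H \left(7 + H\right)$)
$f{\left(W,I \right)} = \left(-427 + W\right) \left(422 + I\right)$
$S{\left(-556 \right)} + f{\left(\frac{289}{305},-612 \right)} = \left(2 - -7784 - 2 \left(-556\right)^{2}\right) - \left(-81130 + 190 \cdot 289 \cdot \frac{1}{305}\right) = \left(2 + 7784 - 618272\right) + \left(-180194 + 261324 + 422 \cdot 289 \cdot \frac{1}{305} - 612 \cdot 289 \cdot \frac{1}{305}\right) = \left(2 + 7784 - 618272\right) + \left(-180194 + 261324 + 422 \cdot \frac{289}{305} - \frac{176868}{305}\right) = -610486 + \left(-180194 + 261324 + \frac{121958}{305} - \frac{176868}{305}\right) = -610486 + \frac{4937948}{61} = - \frac{32301698}{61}$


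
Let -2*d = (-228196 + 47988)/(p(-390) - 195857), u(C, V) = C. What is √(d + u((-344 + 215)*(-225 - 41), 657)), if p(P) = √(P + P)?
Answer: √14*√((480039071 - 4902*I*√195)/(195857 - 2*I*√195)) ≈ 185.24 - 1.7707e-7*I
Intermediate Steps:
p(P) = √2*√P (p(P) = √(2*P) = √2*√P)
d = 90104/(-195857 + 2*I*√195) (d = -(-228196 + 47988)/(2*(√2*√(-390) - 195857)) = -(-90104)/(√2*(I*√390) - 195857) = -(-90104)/(2*I*√195 - 195857) = -(-90104)/(-195857 + 2*I*√195) = 90104/(-195857 + 2*I*√195) ≈ -0.46005 - 6.5601e-5*I)
√(d + u((-344 + 215)*(-225 - 41), 657)) = √((-17647499128/38359965229 - 180208*I*√195/38359965229) + (-344 + 215)*(-225 - 41)) = √((-17647499128/38359965229 - 180208*I*√195/38359965229) - 129*(-266)) = √((-17647499128/38359965229 - 180208*I*√195/38359965229) + 34314) = √(1316266199368778/38359965229 - 180208*I*√195/38359965229)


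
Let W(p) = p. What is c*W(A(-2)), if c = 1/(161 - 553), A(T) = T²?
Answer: -1/98 ≈ -0.010204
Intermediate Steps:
c = -1/392 (c = 1/(-392) = -1/392 ≈ -0.0025510)
c*W(A(-2)) = -1/392*(-2)² = -1/392*4 = -1/98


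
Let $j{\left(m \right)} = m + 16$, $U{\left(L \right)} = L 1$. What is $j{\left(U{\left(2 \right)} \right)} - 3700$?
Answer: $-3682$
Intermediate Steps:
$U{\left(L \right)} = L$
$j{\left(m \right)} = 16 + m$
$j{\left(U{\left(2 \right)} \right)} - 3700 = \left(16 + 2\right) - 3700 = 18 - 3700 = -3682$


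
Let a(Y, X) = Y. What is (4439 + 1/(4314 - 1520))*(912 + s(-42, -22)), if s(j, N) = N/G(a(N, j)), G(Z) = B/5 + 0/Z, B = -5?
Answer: 5791998789/1397 ≈ 4.1460e+6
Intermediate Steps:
G(Z) = -1 (G(Z) = -5/5 + 0/Z = -5*⅕ + 0 = -1 + 0 = -1)
s(j, N) = -N (s(j, N) = N/(-1) = N*(-1) = -N)
(4439 + 1/(4314 - 1520))*(912 + s(-42, -22)) = (4439 + 1/(4314 - 1520))*(912 - 1*(-22)) = (4439 + 1/2794)*(912 + 22) = (4439 + 1/2794)*934 = (12402567/2794)*934 = 5791998789/1397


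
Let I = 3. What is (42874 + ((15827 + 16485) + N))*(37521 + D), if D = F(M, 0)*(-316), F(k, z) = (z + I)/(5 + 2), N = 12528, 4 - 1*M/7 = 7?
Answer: 22954666086/7 ≈ 3.2792e+9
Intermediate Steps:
M = -21 (M = 28 - 7*7 = 28 - 49 = -21)
F(k, z) = 3/7 + z/7 (F(k, z) = (z + 3)/(5 + 2) = (3 + z)/7 = (3 + z)*(⅐) = 3/7 + z/7)
D = -948/7 (D = (3/7 + (⅐)*0)*(-316) = (3/7 + 0)*(-316) = (3/7)*(-316) = -948/7 ≈ -135.43)
(42874 + ((15827 + 16485) + N))*(37521 + D) = (42874 + ((15827 + 16485) + 12528))*(37521 - 948/7) = (42874 + (32312 + 12528))*(261699/7) = (42874 + 44840)*(261699/7) = 87714*(261699/7) = 22954666086/7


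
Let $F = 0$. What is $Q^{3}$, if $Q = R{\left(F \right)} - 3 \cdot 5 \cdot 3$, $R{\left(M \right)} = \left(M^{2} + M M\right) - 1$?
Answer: $-97336$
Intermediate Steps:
$R{\left(M \right)} = -1 + 2 M^{2}$ ($R{\left(M \right)} = \left(M^{2} + M^{2}\right) - 1 = 2 M^{2} - 1 = -1 + 2 M^{2}$)
$Q = -46$ ($Q = \left(-1 + 2 \cdot 0^{2}\right) - 3 \cdot 5 \cdot 3 = \left(-1 + 2 \cdot 0\right) - 15 \cdot 3 = \left(-1 + 0\right) - 45 = -1 - 45 = -46$)
$Q^{3} = \left(-46\right)^{3} = -97336$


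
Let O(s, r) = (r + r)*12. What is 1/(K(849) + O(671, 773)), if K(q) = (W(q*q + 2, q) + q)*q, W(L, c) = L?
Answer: 1/612701100 ≈ 1.6321e-9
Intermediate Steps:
K(q) = q*(2 + q + q**2) (K(q) = ((q*q + 2) + q)*q = ((q**2 + 2) + q)*q = ((2 + q**2) + q)*q = (2 + q + q**2)*q = q*(2 + q + q**2))
O(s, r) = 24*r (O(s, r) = (2*r)*12 = 24*r)
1/(K(849) + O(671, 773)) = 1/(849*(2 + 849 + 849**2) + 24*773) = 1/(849*(2 + 849 + 720801) + 18552) = 1/(849*721652 + 18552) = 1/(612682548 + 18552) = 1/612701100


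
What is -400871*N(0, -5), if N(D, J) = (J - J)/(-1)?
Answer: 0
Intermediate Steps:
N(D, J) = 0 (N(D, J) = 0*(-1) = 0)
-400871*N(0, -5) = -400871*0 = 0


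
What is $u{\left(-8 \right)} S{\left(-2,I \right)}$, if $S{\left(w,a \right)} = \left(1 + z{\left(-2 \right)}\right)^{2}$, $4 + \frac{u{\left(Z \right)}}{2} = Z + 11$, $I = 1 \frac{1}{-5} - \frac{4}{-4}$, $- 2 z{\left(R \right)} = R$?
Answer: $-8$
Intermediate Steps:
$z{\left(R \right)} = - \frac{R}{2}$
$I = \frac{4}{5}$ ($I = 1 \left(- \frac{1}{5}\right) - -1 = - \frac{1}{5} + 1 = \frac{4}{5} \approx 0.8$)
$u{\left(Z \right)} = 14 + 2 Z$ ($u{\left(Z \right)} = -8 + 2 \left(Z + 11\right) = -8 + 2 \left(11 + Z\right) = -8 + \left(22 + 2 Z\right) = 14 + 2 Z$)
$S{\left(w,a \right)} = 4$ ($S{\left(w,a \right)} = \left(1 - -1\right)^{2} = \left(1 + 1\right)^{2} = 2^{2} = 4$)
$u{\left(-8 \right)} S{\left(-2,I \right)} = \left(14 + 2 \left(-8\right)\right) 4 = \left(14 - 16\right) 4 = \left(-2\right) 4 = -8$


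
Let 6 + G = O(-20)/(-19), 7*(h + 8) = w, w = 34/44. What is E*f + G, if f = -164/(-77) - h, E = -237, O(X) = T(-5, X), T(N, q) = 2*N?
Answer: -6964145/2926 ≈ -2380.1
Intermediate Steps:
w = 17/22 (w = 34*(1/44) = 17/22 ≈ 0.77273)
h = -1215/154 (h = -8 + (1/7)*(17/22) = -8 + 17/154 = -1215/154 ≈ -7.8896)
O(X) = -10 (O(X) = 2*(-5) = -10)
G = -104/19 (G = -6 - 10/(-19) = -6 - 10*(-1/19) = -6 + 10/19 = -104/19 ≈ -5.4737)
f = 1543/154 (f = -164/(-77) - 1*(-1215/154) = -164*(-1/77) + 1215/154 = 164/77 + 1215/154 = 1543/154 ≈ 10.019)
E*f + G = -237*1543/154 - 104/19 = -365691/154 - 104/19 = -6964145/2926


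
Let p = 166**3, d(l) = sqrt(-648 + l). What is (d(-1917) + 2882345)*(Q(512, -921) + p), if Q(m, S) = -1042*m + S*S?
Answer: 14091879822385 + 14667099*I*sqrt(285) ≈ 1.4092e+13 + 2.4761e+8*I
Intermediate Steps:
Q(m, S) = S**2 - 1042*m (Q(m, S) = -1042*m + S**2 = S**2 - 1042*m)
p = 4574296
(d(-1917) + 2882345)*(Q(512, -921) + p) = (sqrt(-648 - 1917) + 2882345)*(((-921)**2 - 1042*512) + 4574296) = (sqrt(-2565) + 2882345)*((848241 - 533504) + 4574296) = (3*I*sqrt(285) + 2882345)*(314737 + 4574296) = (2882345 + 3*I*sqrt(285))*4889033 = 14091879822385 + 14667099*I*sqrt(285)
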